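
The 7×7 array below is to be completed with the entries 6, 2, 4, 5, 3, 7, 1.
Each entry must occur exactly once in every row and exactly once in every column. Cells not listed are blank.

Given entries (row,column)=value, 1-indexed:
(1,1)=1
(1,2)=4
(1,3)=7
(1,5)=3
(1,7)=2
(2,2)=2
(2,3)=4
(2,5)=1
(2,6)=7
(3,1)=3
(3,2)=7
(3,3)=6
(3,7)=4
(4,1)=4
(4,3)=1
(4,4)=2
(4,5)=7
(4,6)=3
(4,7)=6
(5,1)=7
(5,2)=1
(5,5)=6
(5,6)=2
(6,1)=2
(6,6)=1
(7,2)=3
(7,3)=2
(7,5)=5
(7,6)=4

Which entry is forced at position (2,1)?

Row 3, column 5: row 3 has {6, 4, 3, 7} and column 5 has {6, 5, 3, 7, 1}, leaving only 2.
Row 3, column 6: row 3 has {6, 2, 4, 3, 7} and column 6 has {2, 4, 3, 7, 1}, leaving only 5.
Row 1, column 6: row 1 has {2, 4, 3, 7, 1} and column 6 has {2, 4, 5, 3, 7, 1}, leaving only 6.
Row 1, column 4: row 1 has {6, 2, 4, 3, 7, 1} and column 4 has {2}, leaving only 5.
Row 3, column 4: row 3 has {6, 2, 4, 5, 3, 7} and column 4 has {2, 5}, leaving only 1.
Row 4, column 2: row 4 has {6, 2, 4, 3, 7, 1} and column 2 has {2, 4, 3, 7, 1}, leaving only 5.
Row 6, column 2: row 6 has {2, 1} and column 2 has {2, 4, 5, 3, 7, 1}, leaving only 6.
Row 6, column 5: row 6 has {6, 2, 1} and column 5 has {6, 2, 5, 3, 7, 1}, leaving only 4.
Row 7, column 1: row 7 has {2, 4, 5, 3} and column 1 has {2, 4, 3, 7, 1}, leaving only 6.
Row 2 already has {2, 4, 7, 1} and column 1 already has {6, 2, 4, 3, 7, 1}, so row 2, column 1 must be 5.

5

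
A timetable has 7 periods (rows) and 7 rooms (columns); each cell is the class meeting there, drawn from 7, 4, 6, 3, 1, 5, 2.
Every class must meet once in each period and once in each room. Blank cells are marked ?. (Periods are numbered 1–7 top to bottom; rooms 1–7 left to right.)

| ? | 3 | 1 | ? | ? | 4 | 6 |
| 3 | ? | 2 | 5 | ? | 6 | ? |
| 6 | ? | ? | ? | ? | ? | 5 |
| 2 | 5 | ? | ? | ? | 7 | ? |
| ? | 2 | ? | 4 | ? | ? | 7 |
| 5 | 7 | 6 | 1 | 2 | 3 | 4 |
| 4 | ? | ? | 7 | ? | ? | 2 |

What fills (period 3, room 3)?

7

Period 1, room 1: period 1 has {4, 6, 3, 1} and room 1 has {4, 6, 3, 5, 2}, leaving only 7.
Period 1, room 4: period 1 has {7, 4, 6, 3, 1} and room 4 has {7, 4, 1, 5}, leaving only 2.
Period 1, room 5: period 1 has {7, 4, 6, 3, 1, 2} and room 5 has {2}, leaving only 5.
Period 2, room 7: period 2 has {6, 3, 5, 2} and room 7 has {7, 4, 6, 5, 2}, leaving only 1.
Period 2, room 2: period 2 has {6, 3, 1, 5, 2} and room 2 has {7, 3, 5, 2}, leaving only 4.
Period 2, room 5: period 2 has {4, 6, 3, 1, 5, 2} and room 5 has {5, 2}, leaving only 7.
Period 3, room 2: period 3 has {6, 5} and room 2 has {7, 4, 3, 5, 2}, leaving only 1.
Period 3, room 4: period 3 has {6, 1, 5} and room 4 has {7, 4, 1, 5, 2}, leaving only 3.
Period 3, room 5: period 3 has {6, 3, 1, 5} and room 5 has {7, 5, 2}, leaving only 4.
Period 3 already has {4, 6, 3, 1, 5} and room 3 already has {6, 1, 2}, so period 3, room 3 must be 7.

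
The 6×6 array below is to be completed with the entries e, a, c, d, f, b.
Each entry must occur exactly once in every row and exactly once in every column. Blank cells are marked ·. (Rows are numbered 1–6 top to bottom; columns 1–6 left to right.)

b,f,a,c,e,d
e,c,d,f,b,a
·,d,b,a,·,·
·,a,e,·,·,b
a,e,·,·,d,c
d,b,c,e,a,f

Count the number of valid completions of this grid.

Row 3, column 1: eliminating its row and column leaves {c, f}.
Row 3, column 5: eliminating its row and column leaves {c, f}.
Row 3, column 6: eliminating its row and column leaves {e}.
Row 4, column 1: eliminating its row and column leaves {c, f}.
Row 4, column 4: eliminating its row and column leaves {d}.
Row 4, column 5: eliminating its row and column leaves {c, f}.
Row 5, column 3: eliminating its row and column leaves {f}.
Row 5, column 4: eliminating its row and column leaves {b}.
Enumerating the assignments across these blanks that avoid any row or column repeat gives 2 completions.

2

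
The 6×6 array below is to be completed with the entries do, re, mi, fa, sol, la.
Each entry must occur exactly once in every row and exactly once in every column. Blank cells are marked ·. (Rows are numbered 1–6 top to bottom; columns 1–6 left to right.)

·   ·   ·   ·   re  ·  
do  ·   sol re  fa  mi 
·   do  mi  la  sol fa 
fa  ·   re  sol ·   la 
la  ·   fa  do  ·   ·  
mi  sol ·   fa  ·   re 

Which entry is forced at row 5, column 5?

Row 5 already has {do, fa, la} and column 5 already has {re, fa, sol}, so row 5, column 5 must be mi.

mi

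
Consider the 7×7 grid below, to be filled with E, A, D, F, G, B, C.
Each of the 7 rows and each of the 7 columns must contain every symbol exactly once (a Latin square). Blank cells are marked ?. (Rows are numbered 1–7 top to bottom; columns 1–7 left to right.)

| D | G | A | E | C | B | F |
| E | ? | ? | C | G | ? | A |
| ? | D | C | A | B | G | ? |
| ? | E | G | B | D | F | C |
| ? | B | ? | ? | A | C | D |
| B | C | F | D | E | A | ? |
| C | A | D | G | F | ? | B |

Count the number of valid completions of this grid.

Row 2, column 2: eliminating its row and column leaves {F}.
Row 2, column 3: eliminating its row and column leaves {B}.
Row 2, column 6: eliminating its row and column leaves {D}.
Row 3, column 1: eliminating its row and column leaves {F}.
Row 3, column 7: eliminating its row and column leaves {E}.
Row 4, column 1: eliminating its row and column leaves {A}.
Row 5, column 1: eliminating its row and column leaves {F, G}.
Row 5, column 3: eliminating its row and column leaves {E}.
Row 5, column 4: eliminating its row and column leaves {F}.
Row 6, column 7: eliminating its row and column leaves {G}.
Row 7, column 6: eliminating its row and column leaves {E}.
Only one assignment across all blanks avoids any row or column repeat, giving 1 completion.

1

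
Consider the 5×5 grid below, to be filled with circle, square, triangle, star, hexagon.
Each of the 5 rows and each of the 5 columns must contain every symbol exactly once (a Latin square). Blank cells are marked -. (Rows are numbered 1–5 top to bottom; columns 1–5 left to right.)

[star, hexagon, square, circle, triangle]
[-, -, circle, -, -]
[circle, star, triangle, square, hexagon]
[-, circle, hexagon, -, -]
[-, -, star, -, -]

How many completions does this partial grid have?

Row 2, column 1: eliminating its row and column leaves {square, triangle, hexagon}.
Row 2, column 2: eliminating its row and column leaves {square, triangle}.
Row 2, column 4: eliminating its row and column leaves {triangle, star, hexagon}.
Row 2, column 5: eliminating its row and column leaves {square, star}.
Row 4, column 1: eliminating its row and column leaves {square, triangle}.
Row 4, column 4: eliminating its row and column leaves {triangle, star}.
Row 4, column 5: eliminating its row and column leaves {square, star}.
Row 5, column 1: eliminating its row and column leaves {square, triangle, hexagon}.
Row 5, column 2: eliminating its row and column leaves {square, triangle}.
Row 5, column 4: eliminating its row and column leaves {triangle, hexagon}.
Row 5, column 5: eliminating its row and column leaves {circle, square}.
Enumerating the assignments across these blanks that avoid any row or column repeat gives 3 completions.

3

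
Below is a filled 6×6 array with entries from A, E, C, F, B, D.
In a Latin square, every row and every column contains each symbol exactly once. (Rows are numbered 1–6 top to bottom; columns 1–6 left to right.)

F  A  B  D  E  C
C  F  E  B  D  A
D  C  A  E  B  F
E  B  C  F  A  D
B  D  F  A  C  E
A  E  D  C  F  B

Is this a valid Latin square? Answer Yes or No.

Yes

Each row is a permutation of the 6 symbols, and so is each column.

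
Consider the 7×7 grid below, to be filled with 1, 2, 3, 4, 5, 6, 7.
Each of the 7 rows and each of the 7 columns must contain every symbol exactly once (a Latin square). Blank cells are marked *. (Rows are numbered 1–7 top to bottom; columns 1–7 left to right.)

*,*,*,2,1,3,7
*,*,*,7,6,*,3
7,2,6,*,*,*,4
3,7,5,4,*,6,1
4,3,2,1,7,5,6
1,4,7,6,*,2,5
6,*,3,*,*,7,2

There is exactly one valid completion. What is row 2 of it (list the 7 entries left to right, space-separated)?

2 5 1 7 6 4 3

Row 1, column 1: row 1 has {1, 2, 3, 7} and column 1 has {1, 3, 4, 6, 7}, leaving only 5.
Row 2, column 1: row 2 has {3, 6, 7} and column 1 has {1, 3, 4, 5, 6, 7}, leaving only 2.
Row 1, column 2: row 1 has {1, 2, 3, 5, 7} and column 2 has {2, 3, 4, 7}, leaving only 6.
Row 1, column 3: row 1 has {1, 2, 3, 5, 6, 7} and column 3 has {2, 3, 5, 6, 7}, leaving only 4.
Row 2, column 3: row 2 has {2, 3, 6, 7} and column 3 has {2, 3, 4, 5, 6, 7}, leaving only 1.
Row 2, column 2: row 2 has {1, 2, 3, 6, 7} and column 2 has {2, 3, 4, 6, 7}, leaving only 5.
Row 2, column 6: row 2 has {1, 2, 3, 5, 6, 7} and column 6 has {2, 3, 5, 6, 7}, leaving only 4.
So row 2 reads: 2 5 1 7 6 4 3.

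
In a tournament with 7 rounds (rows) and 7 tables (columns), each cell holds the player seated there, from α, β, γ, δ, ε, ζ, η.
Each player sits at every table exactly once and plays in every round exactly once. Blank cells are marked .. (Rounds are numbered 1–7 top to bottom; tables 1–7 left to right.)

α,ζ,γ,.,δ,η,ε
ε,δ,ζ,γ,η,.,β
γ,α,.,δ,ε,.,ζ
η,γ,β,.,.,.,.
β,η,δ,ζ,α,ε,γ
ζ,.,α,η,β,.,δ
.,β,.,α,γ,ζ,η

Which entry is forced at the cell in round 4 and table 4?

Round 4 already has {β, γ, η} and table 4 already has {α, γ, δ, ζ, η}, so round 4, table 4 must be ε.

ε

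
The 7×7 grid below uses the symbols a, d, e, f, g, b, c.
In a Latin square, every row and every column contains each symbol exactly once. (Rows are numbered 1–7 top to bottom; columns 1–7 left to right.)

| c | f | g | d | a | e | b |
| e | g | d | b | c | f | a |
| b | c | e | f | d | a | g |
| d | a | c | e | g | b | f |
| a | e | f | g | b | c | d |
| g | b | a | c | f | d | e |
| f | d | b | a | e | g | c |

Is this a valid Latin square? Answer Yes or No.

Each row is a permutation of the 7 symbols, and so is each column.

Yes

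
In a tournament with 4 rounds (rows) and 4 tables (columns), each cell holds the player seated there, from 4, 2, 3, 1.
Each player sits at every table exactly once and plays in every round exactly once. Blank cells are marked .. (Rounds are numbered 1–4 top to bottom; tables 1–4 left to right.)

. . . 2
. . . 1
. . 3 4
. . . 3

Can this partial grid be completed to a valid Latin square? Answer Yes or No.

No round or table among the givens repeats a symbol, and propagating forced cells runs into no contradiction.
One valid completion exists (for instance, 3 1 4 2 / 4 3 2 1 / 1 2 3 4 / 2 4 1 3).

Yes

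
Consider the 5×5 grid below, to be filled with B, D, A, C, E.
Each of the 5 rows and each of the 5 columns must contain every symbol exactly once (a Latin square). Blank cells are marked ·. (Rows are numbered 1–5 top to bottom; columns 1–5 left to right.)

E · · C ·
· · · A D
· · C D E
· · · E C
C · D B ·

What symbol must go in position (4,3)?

Row 2, column 1: row 2 has {D, A} and column 1 has {C, E}, leaving only B.
Row 2, column 3: row 2 has {B, D, A} and column 3 has {D, C}, leaving only E.
Row 2, column 2: row 2 has {B, D, A, E} and column 2 has {}, leaving only C.
Row 3, column 1: row 3 has {D, C, E} and column 1 has {B, C, E}, leaving only A.
Row 3, column 2: row 3 has {D, A, C, E} and column 2 has {C}, leaving only B.
Row 4, column 1: row 4 has {C, E} and column 1 has {B, A, C, E}, leaving only D.
Row 4, column 2: row 4 has {D, C, E} and column 2 has {B, C}, leaving only A.
Row 4 already has {D, A, C, E} and column 3 already has {D, C, E}, so row 4, column 3 must be B.

B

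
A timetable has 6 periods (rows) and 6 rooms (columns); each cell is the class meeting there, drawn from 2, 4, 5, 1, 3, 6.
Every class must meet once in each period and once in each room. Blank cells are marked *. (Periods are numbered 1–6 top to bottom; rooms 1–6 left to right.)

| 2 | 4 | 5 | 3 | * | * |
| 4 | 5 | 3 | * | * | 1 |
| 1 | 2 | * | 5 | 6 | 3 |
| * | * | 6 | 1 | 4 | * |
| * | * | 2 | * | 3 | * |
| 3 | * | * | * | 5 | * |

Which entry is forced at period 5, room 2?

Period 1, room 5: period 1 has {2, 4, 5, 3} and room 5 has {4, 5, 3, 6}, leaving only 1.
Period 1, room 6: period 1 has {2, 4, 5, 1, 3} and room 6 has {1, 3}, leaving only 6.
Period 2, room 5: period 2 has {4, 5, 1, 3} and room 5 has {4, 5, 1, 3, 6}, leaving only 2.
Period 2, room 4: period 2 has {2, 4, 5, 1, 3} and room 4 has {5, 1, 3}, leaving only 6.
Period 3, room 3: period 3 has {2, 5, 1, 3, 6} and room 3 has {2, 5, 3, 6}, leaving only 4.
Period 4, room 1: period 4 has {4, 1, 6} and room 1 has {2, 4, 1, 3}, leaving only 5.
Period 4, room 2: period 4 has {4, 5, 1, 6} and room 2 has {2, 4, 5}, leaving only 3.
Period 4, room 6: period 4 has {4, 5, 1, 3, 6} and room 6 has {1, 3, 6}, leaving only 2.
Period 5, room 1: period 5 has {2, 3} and room 1 has {2, 4, 5, 1, 3}, leaving only 6.
Period 5 already has {2, 3, 6} and room 2 already has {2, 4, 5, 3}, so period 5, room 2 must be 1.

1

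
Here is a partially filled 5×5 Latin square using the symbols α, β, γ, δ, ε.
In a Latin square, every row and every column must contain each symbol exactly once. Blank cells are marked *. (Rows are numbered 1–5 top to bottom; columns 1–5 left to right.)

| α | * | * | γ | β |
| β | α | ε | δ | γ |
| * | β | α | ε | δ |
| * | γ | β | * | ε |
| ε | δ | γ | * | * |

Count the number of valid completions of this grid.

Row 1, column 2: eliminating its row and column leaves {ε}.
Row 1, column 3: eliminating its row and column leaves {δ}.
Row 3, column 1: eliminating its row and column leaves {γ}.
Row 4, column 1: eliminating its row and column leaves {δ}.
Row 4, column 4: eliminating its row and column leaves {α}.
Row 5, column 4: eliminating its row and column leaves {α, β}.
Row 5, column 5: eliminating its row and column leaves {α}.
Only one assignment across all blanks avoids any row or column repeat, giving 1 completion.

1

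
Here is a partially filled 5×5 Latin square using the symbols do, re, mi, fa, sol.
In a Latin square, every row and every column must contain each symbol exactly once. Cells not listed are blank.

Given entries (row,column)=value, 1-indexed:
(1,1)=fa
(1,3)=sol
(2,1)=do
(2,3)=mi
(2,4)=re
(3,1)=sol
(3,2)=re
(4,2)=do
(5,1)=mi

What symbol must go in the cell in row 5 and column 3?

Row 1, column 2: row 1 has {fa, sol} and column 2 has {do, re}, leaving only mi.
Row 1, column 4: row 1 has {mi, fa, sol} and column 4 has {re}, leaving only do.
Row 1, column 5: row 1 has {do, mi, fa, sol} and column 5 has {}, leaving only re.
Row 4, column 1: row 4 has {do} and column 1 has {do, mi, fa, sol}, leaving only re.
Row 4, column 3: row 4 has {do, re} and column 3 has {mi, sol}, leaving only fa.
Row 3, column 3: row 3 has {re, sol} and column 3 has {mi, fa, sol}, leaving only do.
Row 5 already has {mi} and column 3 already has {do, mi, fa, sol}, so row 5, column 3 must be re.

re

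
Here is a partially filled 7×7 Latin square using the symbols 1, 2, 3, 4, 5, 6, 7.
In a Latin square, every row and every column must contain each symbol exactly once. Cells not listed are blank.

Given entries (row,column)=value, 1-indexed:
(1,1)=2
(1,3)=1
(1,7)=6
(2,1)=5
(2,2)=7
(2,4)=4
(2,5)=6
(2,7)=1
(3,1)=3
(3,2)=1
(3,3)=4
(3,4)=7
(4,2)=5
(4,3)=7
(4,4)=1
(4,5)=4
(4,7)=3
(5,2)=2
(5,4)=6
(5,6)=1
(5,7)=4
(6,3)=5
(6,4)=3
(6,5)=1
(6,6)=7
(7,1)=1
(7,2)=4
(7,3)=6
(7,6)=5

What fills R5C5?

Row 1, column 2: row 1 has {1, 2, 6} and column 2 has {1, 2, 4, 5, 7}, leaving only 3.
Row 1, column 4: row 1 has {1, 2, 3, 6} and column 4 has {1, 3, 4, 6, 7}, leaving only 5.
Row 1, column 5: row 1 has {1, 2, 3, 5, 6} and column 5 has {1, 4, 6}, leaving only 7.
Row 1, column 6: row 1 has {1, 2, 3, 5, 6, 7} and column 6 has {1, 5, 7}, leaving only 4.
Row 4, column 1: row 4 has {1, 3, 4, 5, 7} and column 1 has {1, 2, 3, 5}, leaving only 6.
Row 4, column 6: row 4 has {1, 3, 4, 5, 6, 7} and column 6 has {1, 4, 5, 7}, leaving only 2.
Row 2, column 6: row 2 has {1, 4, 5, 6, 7} and column 6 has {1, 2, 4, 5, 7}, leaving only 3.
Row 2, column 3: row 2 has {1, 3, 4, 5, 6, 7} and column 3 has {1, 4, 5, 6, 7}, leaving only 2.
Row 3, column 6: row 3 has {1, 3, 4, 7} and column 6 has {1, 2, 3, 4, 5, 7}, leaving only 6.
Row 5, column 1: row 5 has {1, 2, 4, 6} and column 1 has {1, 2, 3, 5, 6}, leaving only 7.
Row 5, column 3: row 5 has {1, 2, 4, 6, 7} and column 3 has {1, 2, 4, 5, 6, 7}, leaving only 3.
Row 5 already has {1, 2, 3, 4, 6, 7} and column 5 already has {1, 4, 6, 7}, so row 5, column 5 must be 5.

5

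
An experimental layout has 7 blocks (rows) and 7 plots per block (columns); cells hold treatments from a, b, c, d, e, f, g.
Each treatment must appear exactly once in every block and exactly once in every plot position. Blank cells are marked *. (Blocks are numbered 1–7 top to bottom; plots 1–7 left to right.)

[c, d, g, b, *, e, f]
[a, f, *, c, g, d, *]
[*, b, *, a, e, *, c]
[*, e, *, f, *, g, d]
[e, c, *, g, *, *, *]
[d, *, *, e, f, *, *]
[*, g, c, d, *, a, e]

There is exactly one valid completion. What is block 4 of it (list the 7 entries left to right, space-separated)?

Block 4, plot 1: block 4 has {d, e, f, g} and plot 1 has {a, c, d, e}, leaving only b.
Block 4, plot 3: block 4 has {b, d, e, f, g} and plot 3 has {c, g}, leaving only a.
Block 4, plot 5: block 4 has {a, b, d, e, f, g} and plot 5 has {e, f, g}, leaving only c.
So block 4 reads: b e a f c g d.

b e a f c g d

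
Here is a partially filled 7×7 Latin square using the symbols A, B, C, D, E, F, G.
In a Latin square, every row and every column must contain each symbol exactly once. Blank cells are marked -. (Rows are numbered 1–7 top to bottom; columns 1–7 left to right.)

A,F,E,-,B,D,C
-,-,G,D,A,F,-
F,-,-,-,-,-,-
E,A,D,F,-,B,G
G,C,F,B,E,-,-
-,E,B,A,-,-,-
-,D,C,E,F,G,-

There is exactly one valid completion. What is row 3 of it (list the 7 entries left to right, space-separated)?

F G A C D E B

Row 3, column 3: row 3 has {F} and column 3 has {B, C, D, E, F, G}, leaving only A.
Row 1, column 4: row 1 has {A, B, C, D, E, F} and column 4 has {A, B, D, E, F}, leaving only G.
Row 3, column 4: row 3 has {A, F} and column 4 has {A, B, D, E, F, G}, leaving only C.
Row 3, column 6: row 3 has {A, C, F} and column 6 has {B, D, F, G}, leaving only E.
Row 2, column 2: row 2 has {A, D, F, G} and column 2 has {A, C, D, E, F}, leaving only B.
Row 3, column 2: row 3 has {A, C, E, F} and column 2 has {A, B, C, D, E, F}, leaving only G.
Row 3, column 5: row 3 has {A, C, E, F, G} and column 5 has {A, B, E, F}, leaving only D.
Row 3, column 7: row 3 has {A, C, D, E, F, G} and column 7 has {C, G}, leaving only B.
So row 3 reads: F G A C D E B.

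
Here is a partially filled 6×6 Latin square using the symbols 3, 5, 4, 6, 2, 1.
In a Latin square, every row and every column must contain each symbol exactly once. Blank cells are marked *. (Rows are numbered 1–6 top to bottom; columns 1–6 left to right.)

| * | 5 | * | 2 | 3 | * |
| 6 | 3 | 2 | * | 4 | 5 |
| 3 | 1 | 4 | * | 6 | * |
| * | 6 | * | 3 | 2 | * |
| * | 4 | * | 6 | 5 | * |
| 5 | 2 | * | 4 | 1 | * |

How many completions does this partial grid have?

3

Row 1, column 1: eliminating its row and column leaves {4, 1}.
Row 1, column 3: eliminating its row and column leaves {6, 1}.
Row 1, column 6: eliminating its row and column leaves {4, 6, 1}.
Row 2, column 4: eliminating its row and column leaves {1}.
Row 3, column 4: eliminating its row and column leaves {5}.
Row 3, column 6: eliminating its row and column leaves {2}.
Row 4, column 1: eliminating its row and column leaves {4, 1}.
Row 4, column 3: eliminating its row and column leaves {5, 1}.
Row 4, column 6: eliminating its row and column leaves {4, 1}.
Row 5, column 1: eliminating its row and column leaves {2, 1}.
Row 5, column 3: eliminating its row and column leaves {3, 1}.
Row 5, column 6: eliminating its row and column leaves {3, 2, 1}.
Row 6, column 3: eliminating its row and column leaves {3, 6}.
Row 6, column 6: eliminating its row and column leaves {3, 6}.
Enumerating the assignments across these blanks that avoid any row or column repeat gives 3 completions.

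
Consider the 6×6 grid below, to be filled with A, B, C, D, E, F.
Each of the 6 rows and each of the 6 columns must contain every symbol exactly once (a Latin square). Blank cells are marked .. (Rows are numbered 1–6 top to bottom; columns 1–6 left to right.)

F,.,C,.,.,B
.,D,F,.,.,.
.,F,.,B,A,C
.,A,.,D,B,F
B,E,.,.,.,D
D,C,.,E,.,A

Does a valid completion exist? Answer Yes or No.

Row 1, column 2: row 1 together with column 2 already contain {A, B, C, D, E, F} — every symbol — so nothing can go there. The grid has no valid completion.

No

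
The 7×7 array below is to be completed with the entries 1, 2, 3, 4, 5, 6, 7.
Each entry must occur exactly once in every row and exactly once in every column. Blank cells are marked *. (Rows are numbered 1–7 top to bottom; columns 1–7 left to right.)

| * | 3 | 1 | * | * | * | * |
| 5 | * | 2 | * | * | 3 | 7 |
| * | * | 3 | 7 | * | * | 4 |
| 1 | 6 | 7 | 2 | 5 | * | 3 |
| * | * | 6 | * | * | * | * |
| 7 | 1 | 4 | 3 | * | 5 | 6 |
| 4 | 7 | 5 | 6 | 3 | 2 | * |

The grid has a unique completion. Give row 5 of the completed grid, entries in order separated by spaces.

3 2 6 4 7 1 5

Row 2, column 2: row 2 has {2, 3, 5, 7} and column 2 has {1, 3, 6, 7}, leaving only 4.
Row 2, column 4: row 2 has {2, 3, 4, 5, 7} and column 4 has {2, 3, 6, 7}, leaving only 1.
Row 2, column 5: row 2 has {1, 2, 3, 4, 5, 7} and column 5 has {3, 5}, leaving only 6.
Row 4, column 6: row 4 has {1, 2, 3, 5, 6, 7} and column 6 has {2, 3, 5}, leaving only 4.
Row 6, column 5: row 6 has {1, 3, 4, 5, 6, 7} and column 5 has {3, 5, 6}, leaving only 2.
Row 3, column 5: row 3 has {3, 4, 7} and column 5 has {2, 3, 5, 6}, leaving only 1.
Row 3, column 6: row 3 has {1, 3, 4, 7} and column 6 has {2, 3, 4, 5}, leaving only 6.
Row 1, column 6: row 1 has {1, 3} and column 6 has {2, 3, 4, 5, 6}, leaving only 7.
Row 5, column 6: row 5 has {6} and column 6 has {2, 3, 4, 5, 6, 7}, leaving only 1.
Row 1, column 5: row 1 has {1, 3, 7} and column 5 has {1, 2, 3, 5, 6}, leaving only 4.
Row 5, column 5: row 5 has {1, 6} and column 5 has {1, 2, 3, 4, 5, 6}, leaving only 7.
Row 1, column 4: row 1 has {1, 3, 4, 7} and column 4 has {1, 2, 3, 6, 7}, leaving only 5.
Row 5, column 4: row 5 has {1, 6, 7} and column 4 has {1, 2, 3, 5, 6, 7}, leaving only 4.
Row 1, column 7: row 1 has {1, 3, 4, 5, 7} and column 7 has {3, 4, 6, 7}, leaving only 2.
Row 5, column 7: row 5 has {1, 4, 6, 7} and column 7 has {2, 3, 4, 6, 7}, leaving only 5.
Row 5, column 2: row 5 has {1, 4, 5, 6, 7} and column 2 has {1, 3, 4, 6, 7}, leaving only 2.
Row 5, column 1: row 5 has {1, 2, 4, 5, 6, 7} and column 1 has {1, 4, 5, 7}, leaving only 3.
So row 5 reads: 3 2 6 4 7 1 5.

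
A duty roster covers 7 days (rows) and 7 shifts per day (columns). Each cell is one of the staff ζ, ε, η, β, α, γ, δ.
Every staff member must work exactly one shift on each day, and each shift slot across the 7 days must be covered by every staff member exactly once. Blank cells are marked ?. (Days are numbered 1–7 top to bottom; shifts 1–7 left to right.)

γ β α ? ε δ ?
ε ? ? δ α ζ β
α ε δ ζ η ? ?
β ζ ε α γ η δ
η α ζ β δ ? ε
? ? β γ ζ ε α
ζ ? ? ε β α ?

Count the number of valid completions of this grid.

1

Day 1, shift 4: eliminating its day and shift leaves {η}.
Day 1, shift 7: eliminating its day and shift leaves {ζ, η}.
Day 2, shift 2: eliminating its day and shift leaves {η, γ}.
Day 2, shift 3: eliminating its day and shift leaves {η, γ}.
Day 3, shift 6: eliminating its day and shift leaves {β, γ}.
Day 3, shift 7: eliminating its day and shift leaves {γ}.
Day 5, shift 6: eliminating its day and shift leaves {γ}.
Day 6, shift 1: eliminating its day and shift leaves {δ}.
Day 6, shift 2: eliminating its day and shift leaves {η, δ}.
Day 7, shift 2: eliminating its day and shift leaves {η, γ, δ}.
Day 7, shift 3: eliminating its day and shift leaves {η, γ}.
Day 7, shift 7: eliminating its day and shift leaves {η, γ}.
Only one assignment across all blanks avoids any day or shift repeat, giving 1 completion.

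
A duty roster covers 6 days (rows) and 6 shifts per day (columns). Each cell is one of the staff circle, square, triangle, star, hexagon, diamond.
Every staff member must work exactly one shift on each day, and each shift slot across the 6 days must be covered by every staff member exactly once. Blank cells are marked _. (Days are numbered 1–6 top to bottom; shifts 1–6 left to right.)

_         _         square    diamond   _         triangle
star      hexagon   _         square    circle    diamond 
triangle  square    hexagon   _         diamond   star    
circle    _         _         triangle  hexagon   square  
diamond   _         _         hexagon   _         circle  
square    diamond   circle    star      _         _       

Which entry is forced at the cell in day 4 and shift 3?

diamond

Day 1, shift 1: day 1 has {square, triangle, diamond} and shift 1 has {circle, square, triangle, star, diamond}, leaving only hexagon.
Day 1, shift 5: day 1 has {square, triangle, hexagon, diamond} and shift 5 has {circle, hexagon, diamond}, leaving only star.
Day 1, shift 2: day 1 has {square, triangle, star, hexagon, diamond} and shift 2 has {square, hexagon, diamond}, leaving only circle.
Day 2, shift 3: day 2 has {circle, square, star, hexagon, diamond} and shift 3 has {circle, square, hexagon}, leaving only triangle.
Day 3, shift 4: day 3 has {square, triangle, star, hexagon, diamond} and shift 4 has {square, triangle, star, hexagon, diamond}, leaving only circle.
Day 4, shift 2: day 4 has {circle, square, triangle, hexagon} and shift 2 has {circle, square, hexagon, diamond}, leaving only star.
Day 4 already has {circle, square, triangle, star, hexagon} and shift 3 already has {circle, square, triangle, hexagon}, so day 4, shift 3 must be diamond.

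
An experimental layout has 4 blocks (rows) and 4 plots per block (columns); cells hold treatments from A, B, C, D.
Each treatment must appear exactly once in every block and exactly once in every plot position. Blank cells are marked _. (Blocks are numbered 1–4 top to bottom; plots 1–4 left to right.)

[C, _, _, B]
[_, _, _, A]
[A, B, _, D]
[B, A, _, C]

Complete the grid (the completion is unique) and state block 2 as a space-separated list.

D C B A

Block 2, plot 1: block 2 has {A} and plot 1 has {A, B, C}, leaving only D.
Block 2, plot 2: block 2 has {A, D} and plot 2 has {A, B}, leaving only C.
Block 2, plot 3: block 2 has {A, C, D} and plot 3 has {}, leaving only B.
So block 2 reads: D C B A.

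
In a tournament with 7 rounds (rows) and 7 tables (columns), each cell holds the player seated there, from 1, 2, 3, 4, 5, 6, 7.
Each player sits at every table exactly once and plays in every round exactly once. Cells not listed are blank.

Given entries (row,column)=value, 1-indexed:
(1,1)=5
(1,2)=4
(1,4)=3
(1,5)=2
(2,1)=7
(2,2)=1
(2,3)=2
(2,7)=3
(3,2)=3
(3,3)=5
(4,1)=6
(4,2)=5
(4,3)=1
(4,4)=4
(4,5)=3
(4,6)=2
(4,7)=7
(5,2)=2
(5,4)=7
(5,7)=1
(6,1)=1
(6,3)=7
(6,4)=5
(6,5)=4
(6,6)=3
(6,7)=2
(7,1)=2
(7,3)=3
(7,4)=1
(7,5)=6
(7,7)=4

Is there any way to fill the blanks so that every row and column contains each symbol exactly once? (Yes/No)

No

Round 1, table 3: round 1 has {2, 3, 4, 5} and table 3 has {1, 2, 3, 5, 7}, so it must be 6.
Now round 1, table 7: round 1 together with table 7 already contain {1, 2, 3, 4, 5, 6, 7} — every symbol — so nothing can go there. The grid has no valid completion.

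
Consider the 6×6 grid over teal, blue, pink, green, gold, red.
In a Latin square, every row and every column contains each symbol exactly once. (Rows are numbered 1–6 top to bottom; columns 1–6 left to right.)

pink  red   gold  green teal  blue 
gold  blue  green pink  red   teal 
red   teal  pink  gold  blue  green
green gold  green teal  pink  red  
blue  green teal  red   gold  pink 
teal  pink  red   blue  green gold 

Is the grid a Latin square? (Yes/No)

No

Column 3 contains green twice (at rows 2 and 4), so it is not a permutation.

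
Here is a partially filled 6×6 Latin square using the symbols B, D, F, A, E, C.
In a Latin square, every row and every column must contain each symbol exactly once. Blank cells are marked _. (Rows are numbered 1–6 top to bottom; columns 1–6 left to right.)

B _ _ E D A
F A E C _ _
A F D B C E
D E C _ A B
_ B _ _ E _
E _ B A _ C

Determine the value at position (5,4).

Row 1, column 2: row 1 has {B, D, A, E} and column 2 has {B, F, A, E}, leaving only C.
Row 1, column 3: row 1 has {B, D, A, E, C} and column 3 has {B, D, E, C}, leaving only F.
Row 2, column 5: row 2 has {F, A, E, C} and column 5 has {D, A, E, C}, leaving only B.
Row 2, column 6: row 2 has {B, F, A, E, C} and column 6 has {B, A, E, C}, leaving only D.
Row 4, column 4: row 4 has {B, D, A, E, C} and column 4 has {B, A, E, C}, leaving only F.
Row 5 already has {B, E} and column 4 already has {B, F, A, E, C}, so row 5, column 4 must be D.

D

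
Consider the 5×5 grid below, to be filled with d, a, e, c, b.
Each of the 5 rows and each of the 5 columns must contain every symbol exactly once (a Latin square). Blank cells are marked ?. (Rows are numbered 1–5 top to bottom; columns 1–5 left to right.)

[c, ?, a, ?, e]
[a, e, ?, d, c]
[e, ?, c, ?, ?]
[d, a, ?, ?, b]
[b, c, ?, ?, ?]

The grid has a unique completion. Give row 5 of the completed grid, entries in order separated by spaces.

b c d e a

Row 1, column 4: row 1 has {a, e, c} and column 4 has {d}, leaving only b.
Row 1, column 2: row 1 has {a, e, c, b} and column 2 has {a, e, c}, leaving only d.
Row 2, column 3: row 2 has {d, a, e, c} and column 3 has {a, c}, leaving only b.
Row 3, column 2: row 3 has {e, c} and column 2 has {d, a, e, c}, leaving only b.
Row 3, column 4: row 3 has {e, c, b} and column 4 has {d, b}, leaving only a.
Row 5, column 4: row 5 has {c, b} and column 4 has {d, a, b}, leaving only e.
Row 5, column 3: row 5 has {e, c, b} and column 3 has {a, c, b}, leaving only d.
Row 5, column 5: row 5 has {d, e, c, b} and column 5 has {e, c, b}, leaving only a.
So row 5 reads: b c d e a.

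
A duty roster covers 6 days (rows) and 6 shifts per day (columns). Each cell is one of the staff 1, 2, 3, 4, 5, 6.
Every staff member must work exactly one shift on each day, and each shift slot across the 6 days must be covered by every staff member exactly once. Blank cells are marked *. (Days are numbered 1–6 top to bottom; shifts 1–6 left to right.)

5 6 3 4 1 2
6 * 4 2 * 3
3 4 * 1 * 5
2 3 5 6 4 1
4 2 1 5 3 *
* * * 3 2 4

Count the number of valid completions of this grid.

Day 2, shift 2: eliminating its day and shift leaves {1, 5}.
Day 2, shift 5: eliminating its day and shift leaves {5}.
Day 3, shift 3: eliminating its day and shift leaves {2, 6}.
Day 3, shift 5: eliminating its day and shift leaves {6}.
Day 5, shift 6: eliminating its day and shift leaves {6}.
Day 6, shift 1: eliminating its day and shift leaves {1}.
Day 6, shift 2: eliminating its day and shift leaves {1, 5}.
Day 6, shift 3: eliminating its day and shift leaves {6}.
Only one assignment across all blanks avoids any day or shift repeat, giving 1 completion.

1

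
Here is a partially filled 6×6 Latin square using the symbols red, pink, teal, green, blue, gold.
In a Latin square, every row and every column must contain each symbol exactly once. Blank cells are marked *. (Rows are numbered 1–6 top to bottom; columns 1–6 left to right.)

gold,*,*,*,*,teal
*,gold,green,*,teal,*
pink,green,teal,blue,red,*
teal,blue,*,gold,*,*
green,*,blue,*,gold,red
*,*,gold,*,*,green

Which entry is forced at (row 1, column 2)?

Row 3, column 6: row 3 has {red, pink, teal, green, blue} and column 6 has {red, teal, green}, leaving only gold.
Row 4, column 6: row 4 has {teal, blue, gold} and column 6 has {red, teal, green, gold}, leaving only pink.
Row 2, column 6: row 2 has {teal, green, gold} and column 6 has {red, pink, teal, green, gold}, leaving only blue.
Row 2, column 1: row 2 has {teal, green, blue, gold} and column 1 has {pink, teal, green, gold}, leaving only red.
Row 2, column 4: row 2 has {red, teal, green, blue, gold} and column 4 has {blue, gold}, leaving only pink.
Row 4, column 3: row 4 has {pink, teal, blue, gold} and column 3 has {teal, green, blue, gold}, leaving only red.
Row 1, column 3: row 1 has {teal, gold} and column 3 has {red, teal, green, blue, gold}, leaving only pink.
Row 1 already has {pink, teal, gold} and column 2 already has {green, blue, gold}, so row 1, column 2 must be red.

red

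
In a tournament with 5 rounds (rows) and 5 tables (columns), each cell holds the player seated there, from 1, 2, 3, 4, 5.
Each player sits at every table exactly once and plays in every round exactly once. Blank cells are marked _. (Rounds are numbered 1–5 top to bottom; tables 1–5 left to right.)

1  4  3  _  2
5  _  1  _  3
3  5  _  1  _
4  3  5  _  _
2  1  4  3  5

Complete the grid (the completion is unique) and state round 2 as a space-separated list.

5 2 1 4 3

Round 2, table 2: round 2 has {1, 3, 5} and table 2 has {1, 3, 4, 5}, leaving only 2.
Round 2, table 4: round 2 has {1, 2, 3, 5} and table 4 has {1, 3}, leaving only 4.
So round 2 reads: 5 2 1 4 3.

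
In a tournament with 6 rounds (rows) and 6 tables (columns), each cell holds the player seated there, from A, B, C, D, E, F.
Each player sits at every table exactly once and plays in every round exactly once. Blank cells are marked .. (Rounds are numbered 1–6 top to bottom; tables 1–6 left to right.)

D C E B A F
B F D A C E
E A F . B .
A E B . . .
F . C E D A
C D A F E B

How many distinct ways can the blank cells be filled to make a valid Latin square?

2

Round 3, table 4: eliminating its round and table leaves {C, D}.
Round 3, table 6: eliminating its round and table leaves {C, D}.
Round 4, table 4: eliminating its round and table leaves {C, D}.
Round 4, table 5: eliminating its round and table leaves {F}.
Round 4, table 6: eliminating its round and table leaves {C, D}.
Round 5, table 2: eliminating its round and table leaves {B}.
Enumerating the assignments across these blanks that avoid any round or table repeat gives 2 completions.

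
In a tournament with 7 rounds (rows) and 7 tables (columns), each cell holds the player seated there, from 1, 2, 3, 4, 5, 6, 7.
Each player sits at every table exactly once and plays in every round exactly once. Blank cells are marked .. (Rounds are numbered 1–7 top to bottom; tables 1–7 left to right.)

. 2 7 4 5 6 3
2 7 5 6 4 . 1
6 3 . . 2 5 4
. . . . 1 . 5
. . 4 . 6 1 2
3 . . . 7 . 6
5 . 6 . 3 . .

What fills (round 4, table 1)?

Round 1, table 1: round 1 has {2, 3, 4, 5, 6, 7} and table 1 has {2, 3, 5, 6}, leaving only 1.
Round 2, table 6: round 2 has {1, 2, 4, 5, 6, 7} and table 6 has {1, 5, 6}, leaving only 3.
Round 3, table 3: round 3 has {2, 3, 4, 5, 6} and table 3 has {4, 5, 6, 7}, leaving only 1.
Round 3, table 4: round 3 has {1, 2, 3, 4, 5, 6} and table 4 has {4, 6}, leaving only 7.
Round 5, table 1: round 5 has {1, 2, 4, 6} and table 1 has {1, 2, 3, 5, 6}, leaving only 7.
Round 4 already has {1, 5} and table 1 already has {1, 2, 3, 5, 6, 7}, so round 4, table 1 must be 4.

4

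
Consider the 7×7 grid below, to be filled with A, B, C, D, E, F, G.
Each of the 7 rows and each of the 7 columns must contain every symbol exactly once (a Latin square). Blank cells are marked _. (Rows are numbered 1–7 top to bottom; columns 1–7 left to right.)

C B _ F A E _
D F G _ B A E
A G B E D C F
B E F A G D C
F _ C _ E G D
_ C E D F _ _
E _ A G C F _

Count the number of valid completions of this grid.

Row 1, column 3: eliminating its row and column leaves {D}.
Row 1, column 7: eliminating its row and column leaves {G}.
Row 2, column 4: eliminating its row and column leaves {C}.
Row 5, column 2: eliminating its row and column leaves {A}.
Row 5, column 4: eliminating its row and column leaves {B}.
Row 6, column 1: eliminating its row and column leaves {G}.
Row 6, column 6: eliminating its row and column leaves {B}.
Row 6, column 7: eliminating its row and column leaves {A, B, G}.
Row 7, column 2: eliminating its row and column leaves {D}.
Row 7, column 7: eliminating its row and column leaves {B}.
Only one assignment across all blanks avoids any row or column repeat, giving 1 completion.

1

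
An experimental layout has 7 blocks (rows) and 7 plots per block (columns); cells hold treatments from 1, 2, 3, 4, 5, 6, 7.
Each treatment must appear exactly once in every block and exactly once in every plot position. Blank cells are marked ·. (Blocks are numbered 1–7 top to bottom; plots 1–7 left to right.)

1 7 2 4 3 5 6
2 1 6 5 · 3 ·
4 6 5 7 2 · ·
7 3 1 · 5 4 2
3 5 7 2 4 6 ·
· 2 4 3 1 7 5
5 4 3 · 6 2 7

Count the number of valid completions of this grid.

Block 2, plot 5: eliminating its block and plot leaves {7}.
Block 2, plot 7: eliminating its block and plot leaves {4}.
Block 3, plot 6: eliminating its block and plot leaves {1}.
Block 3, plot 7: eliminating its block and plot leaves {1, 3}.
Block 4, plot 4: eliminating its block and plot leaves {6}.
Block 5, plot 7: eliminating its block and plot leaves {1}.
Block 6, plot 1: eliminating its block and plot leaves {6}.
Block 7, plot 4: eliminating its block and plot leaves {1}.
Only one assignment across all blanks avoids any block or plot repeat, giving 1 completion.

1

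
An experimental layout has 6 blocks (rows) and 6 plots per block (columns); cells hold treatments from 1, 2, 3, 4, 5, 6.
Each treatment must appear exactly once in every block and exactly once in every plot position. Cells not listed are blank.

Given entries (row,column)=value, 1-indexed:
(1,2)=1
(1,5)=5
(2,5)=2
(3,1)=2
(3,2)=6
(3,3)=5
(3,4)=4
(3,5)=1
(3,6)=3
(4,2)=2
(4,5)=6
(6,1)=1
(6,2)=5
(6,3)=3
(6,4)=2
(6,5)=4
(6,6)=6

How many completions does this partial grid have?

Block 1, plot 1: eliminating its block and plot leaves {3, 4, 6}.
Block 1, plot 3: eliminating its block and plot leaves {2, 4, 6}.
Block 1, plot 4: eliminating its block and plot leaves {3, 6}.
Block 1, plot 6: eliminating its block and plot leaves {2, 4}.
Block 2, plot 1: eliminating its block and plot leaves {3, 4, 5, 6}.
Block 2, plot 2: eliminating its block and plot leaves {3, 4}.
Block 2, plot 3: eliminating its block and plot leaves {1, 4, 6}.
Block 2, plot 4: eliminating its block and plot leaves {1, 3, 5, 6}.
Block 2, plot 6: eliminating its block and plot leaves {1, 4, 5}.
Block 4, plot 1: eliminating its block and plot leaves {3, 4, 5}.
Block 4, plot 3: eliminating its block and plot leaves {1, 4}.
Block 4, plot 4: eliminating its block and plot leaves {1, 3, 5}.
Block 4, plot 6: eliminating its block and plot leaves {1, 4, 5}.
Block 5, plot 1: eliminating its block and plot leaves {3, 4, 5, 6}.
Block 5, plot 2: eliminating its block and plot leaves {3, 4}.
Block 5, plot 3: eliminating its block and plot leaves {1, 2, 4, 6}.
Block 5, plot 4: eliminating its block and plot leaves {1, 3, 5, 6}.
Block 5, plot 5: eliminating its block and plot leaves {3}.
Block 5, plot 6: eliminating its block and plot leaves {1, 2, 4, 5}.
Enumerating the assignments across these blanks that avoid any block or plot repeat gives 14 completions.

14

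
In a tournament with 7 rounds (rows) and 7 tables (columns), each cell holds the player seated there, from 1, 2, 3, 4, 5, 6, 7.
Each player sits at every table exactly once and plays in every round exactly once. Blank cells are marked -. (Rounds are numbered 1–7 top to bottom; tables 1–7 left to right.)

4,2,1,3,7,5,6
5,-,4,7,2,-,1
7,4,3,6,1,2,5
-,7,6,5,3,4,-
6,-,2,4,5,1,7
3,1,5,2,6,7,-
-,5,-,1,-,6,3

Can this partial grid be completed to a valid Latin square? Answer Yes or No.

Yes

No round or table among the givens repeats a symbol, and propagating forced cells runs into no contradiction.
One valid completion exists (for instance, 4 2 1 3 7 5 6 / 5 6 4 7 2 3 1 / 7 4 3 6 1 2 5 / 1 7 6 5 3 4 2 / 6 3 2 4 5 1 7 / 3 1 5 2 6 7 4 / 2 5 7 1 4 6 3).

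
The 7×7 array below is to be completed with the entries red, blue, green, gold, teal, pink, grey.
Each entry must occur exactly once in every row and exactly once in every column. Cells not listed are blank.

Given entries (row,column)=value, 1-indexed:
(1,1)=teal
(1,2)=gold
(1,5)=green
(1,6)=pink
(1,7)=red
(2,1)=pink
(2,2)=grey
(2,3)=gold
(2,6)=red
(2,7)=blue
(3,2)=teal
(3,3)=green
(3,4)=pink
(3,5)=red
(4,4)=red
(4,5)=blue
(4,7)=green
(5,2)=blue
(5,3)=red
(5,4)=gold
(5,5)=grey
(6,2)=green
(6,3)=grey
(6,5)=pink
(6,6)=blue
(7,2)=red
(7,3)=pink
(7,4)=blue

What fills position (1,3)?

blue

Row 1 already has {red, green, gold, teal, pink} and column 3 already has {red, green, gold, pink, grey}, so row 1, column 3 must be blue.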